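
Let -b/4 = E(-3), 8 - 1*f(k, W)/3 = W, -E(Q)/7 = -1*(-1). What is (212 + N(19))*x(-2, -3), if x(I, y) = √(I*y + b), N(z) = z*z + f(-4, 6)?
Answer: 579*√34 ≈ 3376.1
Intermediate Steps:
E(Q) = -7 (E(Q) = -(-7)*(-1) = -7*1 = -7)
f(k, W) = 24 - 3*W
N(z) = 6 + z² (N(z) = z*z + (24 - 3*6) = z² + (24 - 18) = z² + 6 = 6 + z²)
b = 28 (b = -4*(-7) = 28)
x(I, y) = √(28 + I*y) (x(I, y) = √(I*y + 28) = √(28 + I*y))
(212 + N(19))*x(-2, -3) = (212 + (6 + 19²))*√(28 - 2*(-3)) = (212 + (6 + 361))*√(28 + 6) = (212 + 367)*√34 = 579*√34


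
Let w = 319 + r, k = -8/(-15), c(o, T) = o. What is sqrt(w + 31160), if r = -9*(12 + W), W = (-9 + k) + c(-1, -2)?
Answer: sqrt(786405)/5 ≈ 177.36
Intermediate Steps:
k = 8/15 (k = -8*(-1/15) = 8/15 ≈ 0.53333)
W = -142/15 (W = (-9 + 8/15) - 1 = -127/15 - 1 = -142/15 ≈ -9.4667)
r = -114/5 (r = -9*(12 - 142/15) = -9*38/15 = -114/5 ≈ -22.800)
w = 1481/5 (w = 319 - 114/5 = 1481/5 ≈ 296.20)
sqrt(w + 31160) = sqrt(1481/5 + 31160) = sqrt(157281/5) = sqrt(786405)/5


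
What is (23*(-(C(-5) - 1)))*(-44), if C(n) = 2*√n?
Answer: -1012 + 2024*I*√5 ≈ -1012.0 + 4525.8*I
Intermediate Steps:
(23*(-(C(-5) - 1)))*(-44) = (23*(-(2*√(-5) - 1)))*(-44) = (23*(-(2*(I*√5) - 1)))*(-44) = (23*(-(2*I*√5 - 1)))*(-44) = (23*(-(-1 + 2*I*√5)))*(-44) = (23*(1 - 2*I*√5))*(-44) = (23 - 46*I*√5)*(-44) = -1012 + 2024*I*√5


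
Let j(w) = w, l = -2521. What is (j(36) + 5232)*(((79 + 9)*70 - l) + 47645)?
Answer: 296725368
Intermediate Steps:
(j(36) + 5232)*(((79 + 9)*70 - l) + 47645) = (36 + 5232)*(((79 + 9)*70 - 1*(-2521)) + 47645) = 5268*((88*70 + 2521) + 47645) = 5268*((6160 + 2521) + 47645) = 5268*(8681 + 47645) = 5268*56326 = 296725368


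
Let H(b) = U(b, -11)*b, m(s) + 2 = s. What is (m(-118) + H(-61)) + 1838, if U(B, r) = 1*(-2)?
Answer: 1840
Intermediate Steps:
m(s) = -2 + s
U(B, r) = -2
H(b) = -2*b
(m(-118) + H(-61)) + 1838 = ((-2 - 118) - 2*(-61)) + 1838 = (-120 + 122) + 1838 = 2 + 1838 = 1840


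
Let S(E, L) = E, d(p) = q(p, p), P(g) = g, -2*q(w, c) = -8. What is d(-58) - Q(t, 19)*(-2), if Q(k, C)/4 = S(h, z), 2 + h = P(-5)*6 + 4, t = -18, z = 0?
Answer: -220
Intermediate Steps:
q(w, c) = 4 (q(w, c) = -½*(-8) = 4)
d(p) = 4
h = -28 (h = -2 + (-5*6 + 4) = -2 + (-30 + 4) = -2 - 26 = -28)
Q(k, C) = -112 (Q(k, C) = 4*(-28) = -112)
d(-58) - Q(t, 19)*(-2) = 4 - (-112)*(-2) = 4 - 1*224 = 4 - 224 = -220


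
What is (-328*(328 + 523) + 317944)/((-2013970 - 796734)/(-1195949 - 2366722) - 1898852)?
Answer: -34572159384/1691245535747 ≈ -0.020442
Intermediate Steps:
(-328*(328 + 523) + 317944)/((-2013970 - 796734)/(-1195949 - 2366722) - 1898852) = (-328*851 + 317944)/(-2810704/(-3562671) - 1898852) = (-279128 + 317944)/(-2810704*(-1/3562671) - 1898852) = 38816/(2810704/3562671 - 1898852) = 38816/(-6764982142988/3562671) = 38816*(-3562671/6764982142988) = -34572159384/1691245535747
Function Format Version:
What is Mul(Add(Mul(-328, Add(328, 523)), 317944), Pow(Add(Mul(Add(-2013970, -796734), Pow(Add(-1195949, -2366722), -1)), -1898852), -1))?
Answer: Rational(-34572159384, 1691245535747) ≈ -0.020442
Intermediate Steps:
Mul(Add(Mul(-328, Add(328, 523)), 317944), Pow(Add(Mul(Add(-2013970, -796734), Pow(Add(-1195949, -2366722), -1)), -1898852), -1)) = Mul(Add(Mul(-328, 851), 317944), Pow(Add(Mul(-2810704, Pow(-3562671, -1)), -1898852), -1)) = Mul(Add(-279128, 317944), Pow(Add(Mul(-2810704, Rational(-1, 3562671)), -1898852), -1)) = Mul(38816, Pow(Add(Rational(2810704, 3562671), -1898852), -1)) = Mul(38816, Pow(Rational(-6764982142988, 3562671), -1)) = Mul(38816, Rational(-3562671, 6764982142988)) = Rational(-34572159384, 1691245535747)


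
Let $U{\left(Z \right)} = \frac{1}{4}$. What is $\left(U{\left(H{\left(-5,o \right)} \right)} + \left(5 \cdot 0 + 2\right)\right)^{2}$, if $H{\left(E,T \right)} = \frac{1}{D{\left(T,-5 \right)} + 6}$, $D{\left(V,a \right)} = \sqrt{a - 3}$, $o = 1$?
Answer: $\frac{81}{16} \approx 5.0625$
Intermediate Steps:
$D{\left(V,a \right)} = \sqrt{-3 + a}$
$H{\left(E,T \right)} = \frac{1}{6 + 2 i \sqrt{2}}$ ($H{\left(E,T \right)} = \frac{1}{\sqrt{-3 - 5} + 6} = \frac{1}{\sqrt{-8} + 6} = \frac{1}{2 i \sqrt{2} + 6} = \frac{1}{6 + 2 i \sqrt{2}}$)
$U{\left(Z \right)} = \frac{1}{4}$
$\left(U{\left(H{\left(-5,o \right)} \right)} + \left(5 \cdot 0 + 2\right)\right)^{2} = \left(\frac{1}{4} + \left(5 \cdot 0 + 2\right)\right)^{2} = \left(\frac{1}{4} + \left(0 + 2\right)\right)^{2} = \left(\frac{1}{4} + 2\right)^{2} = \left(\frac{9}{4}\right)^{2} = \frac{81}{16}$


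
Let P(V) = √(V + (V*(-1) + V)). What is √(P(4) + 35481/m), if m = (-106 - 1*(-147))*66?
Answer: √12295162/902 ≈ 3.8874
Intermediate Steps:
m = 2706 (m = (-106 + 147)*66 = 41*66 = 2706)
P(V) = √V (P(V) = √(V + (-V + V)) = √(V + 0) = √V)
√(P(4) + 35481/m) = √(√4 + 35481/2706) = √(2 + 35481*(1/2706)) = √(2 + 11827/902) = √(13631/902) = √12295162/902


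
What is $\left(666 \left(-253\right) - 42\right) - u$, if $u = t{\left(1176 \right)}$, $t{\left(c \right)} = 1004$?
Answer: $-169544$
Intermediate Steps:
$u = 1004$
$\left(666 \left(-253\right) - 42\right) - u = \left(666 \left(-253\right) - 42\right) - 1004 = \left(-168498 - 42\right) - 1004 = -168540 - 1004 = -169544$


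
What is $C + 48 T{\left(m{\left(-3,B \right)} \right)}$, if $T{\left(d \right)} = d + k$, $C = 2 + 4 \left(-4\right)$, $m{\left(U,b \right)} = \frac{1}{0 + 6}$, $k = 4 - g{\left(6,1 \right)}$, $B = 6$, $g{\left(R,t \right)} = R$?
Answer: $-102$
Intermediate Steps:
$k = -2$ ($k = 4 - 6 = -2$)
$m{\left(U,b \right)} = \frac{1}{6}$
$C = -14$ ($C = 2 - 16 = -14$)
$T{\left(d \right)} = -2 + d$ ($T{\left(d \right)} = d - 2 = -2 + d$)
$C + 48 T{\left(m{\left(-3,B \right)} \right)} = -14 + 48 \left(-2 + \frac{1}{6}\right) = -14 + 48 \left(- \frac{11}{6}\right) = -14 - 88 = -102$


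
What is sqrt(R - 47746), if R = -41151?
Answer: I*sqrt(88897) ≈ 298.16*I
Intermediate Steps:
sqrt(R - 47746) = sqrt(-41151 - 47746) = sqrt(-88897) = I*sqrt(88897)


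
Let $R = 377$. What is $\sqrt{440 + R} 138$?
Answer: $138 \sqrt{817} \approx 3944.5$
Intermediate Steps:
$\sqrt{440 + R} 138 = \sqrt{440 + 377} \cdot 138 = \sqrt{817} \cdot 138 = 138 \sqrt{817}$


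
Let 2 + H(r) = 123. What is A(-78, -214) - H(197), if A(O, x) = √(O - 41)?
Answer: -121 + I*√119 ≈ -121.0 + 10.909*I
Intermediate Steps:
H(r) = 121 (H(r) = -2 + 123 = 121)
A(O, x) = √(-41 + O)
A(-78, -214) - H(197) = √(-41 - 78) - 1*121 = √(-119) - 121 = I*√119 - 121 = -121 + I*√119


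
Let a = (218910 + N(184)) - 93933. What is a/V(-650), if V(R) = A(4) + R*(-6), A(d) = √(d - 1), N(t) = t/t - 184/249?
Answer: 40455139400/1262429751 - 31119338*√3/3787289253 ≈ 32.031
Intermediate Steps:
N(t) = 65/249 (N(t) = 1 - 184*1/249 = 1 - 184/249 = 65/249)
A(d) = √(-1 + d)
V(R) = √3 - 6*R (V(R) = √(-1 + 4) + R*(-6) = √3 - 6*R)
a = 31119338/249 (a = (218910 + 65/249) - 93933 = 54508655/249 - 93933 = 31119338/249 ≈ 1.2498e+5)
a/V(-650) = 31119338/(249*(√3 - 6*(-650))) = 31119338/(249*(√3 + 3900)) = 31119338/(249*(3900 + √3))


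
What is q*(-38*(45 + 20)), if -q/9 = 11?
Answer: 244530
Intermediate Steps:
q = -99 (q = -9*11 = -99)
q*(-38*(45 + 20)) = -(-3762)*(45 + 20) = -(-3762)*65 = -99*(-2470) = 244530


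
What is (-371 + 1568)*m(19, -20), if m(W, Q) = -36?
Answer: -43092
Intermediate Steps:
(-371 + 1568)*m(19, -20) = (-371 + 1568)*(-36) = 1197*(-36) = -43092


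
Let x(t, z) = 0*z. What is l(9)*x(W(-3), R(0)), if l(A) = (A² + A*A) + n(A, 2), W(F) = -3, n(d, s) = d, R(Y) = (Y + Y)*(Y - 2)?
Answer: 0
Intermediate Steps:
R(Y) = 2*Y*(-2 + Y) (R(Y) = (2*Y)*(-2 + Y) = 2*Y*(-2 + Y))
x(t, z) = 0
l(A) = A + 2*A² (l(A) = (A² + A*A) + A = (A² + A²) + A = 2*A² + A = A + 2*A²)
l(9)*x(W(-3), R(0)) = (9*(1 + 2*9))*0 = (9*(1 + 18))*0 = (9*19)*0 = 171*0 = 0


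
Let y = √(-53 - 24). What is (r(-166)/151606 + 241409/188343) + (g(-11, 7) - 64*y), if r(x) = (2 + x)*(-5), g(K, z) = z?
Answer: 6959735180/839821437 - 64*I*√77 ≈ 8.2872 - 561.6*I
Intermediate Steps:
y = I*√77 (y = √(-77) = I*√77 ≈ 8.775*I)
r(x) = -10 - 5*x
(r(-166)/151606 + 241409/188343) + (g(-11, 7) - 64*y) = ((-10 - 5*(-166))/151606 + 241409/188343) + (7 - 64*I*√77) = ((-10 + 830)*(1/151606) + 241409*(1/188343)) + (7 - 64*I*√77) = (820*(1/151606) + 241409/188343) + (7 - 64*I*√77) = (410/75803 + 241409/188343) + (7 - 64*I*√77) = 1080985121/839821437 + (7 - 64*I*√77) = 6959735180/839821437 - 64*I*√77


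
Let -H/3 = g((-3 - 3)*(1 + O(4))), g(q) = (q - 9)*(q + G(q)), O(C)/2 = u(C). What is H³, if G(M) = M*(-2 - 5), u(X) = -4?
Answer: 15527702659392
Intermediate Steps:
O(C) = -8 (O(C) = 2*(-4) = -8)
G(M) = -7*M (G(M) = M*(-7) = -7*M)
g(q) = -6*q*(-9 + q) (g(q) = (q - 9)*(q - 7*q) = (-9 + q)*(-6*q) = -6*q*(-9 + q))
H = 24948 (H = -18*(-3 - 3)*(1 - 8)*(9 - (-3 - 3)*(1 - 8)) = -18*(-6*(-7))*(9 - (-6)*(-7)) = -18*42*(9 - 1*42) = -18*42*(9 - 42) = -18*42*(-33) = -3*(-8316) = 24948)
H³ = 24948³ = 15527702659392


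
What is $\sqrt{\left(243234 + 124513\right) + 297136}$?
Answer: $\sqrt{664883} \approx 815.4$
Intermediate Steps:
$\sqrt{\left(243234 + 124513\right) + 297136} = \sqrt{367747 + 297136} = \sqrt{664883}$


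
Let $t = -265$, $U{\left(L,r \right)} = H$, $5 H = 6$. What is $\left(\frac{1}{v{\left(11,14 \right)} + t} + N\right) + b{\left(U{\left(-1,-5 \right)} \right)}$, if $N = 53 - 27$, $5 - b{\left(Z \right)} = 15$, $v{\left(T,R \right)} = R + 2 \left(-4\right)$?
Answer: $\frac{4143}{259} \approx 15.996$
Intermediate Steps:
$H = \frac{6}{5}$ ($H = \frac{1}{5} \cdot 6 = \frac{6}{5} \approx 1.2$)
$v{\left(T,R \right)} = -8 + R$ ($v{\left(T,R \right)} = R - 8 = -8 + R$)
$U{\left(L,r \right)} = \frac{6}{5}$
$b{\left(Z \right)} = -10$ ($b{\left(Z \right)} = 5 - 15 = -10$)
$N = 26$ ($N = 53 - 27 = 26$)
$\left(\frac{1}{v{\left(11,14 \right)} + t} + N\right) + b{\left(U{\left(-1,-5 \right)} \right)} = \left(\frac{1}{\left(-8 + 14\right) - 265} + 26\right) - 10 = \left(\frac{1}{6 - 265} + 26\right) - 10 = \left(\frac{1}{-259} + 26\right) - 10 = \left(- \frac{1}{259} + 26\right) - 10 = \frac{6733}{259} - 10 = \frac{4143}{259}$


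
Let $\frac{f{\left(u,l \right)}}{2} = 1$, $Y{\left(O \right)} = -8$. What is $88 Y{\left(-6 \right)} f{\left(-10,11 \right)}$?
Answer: $-1408$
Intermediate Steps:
$f{\left(u,l \right)} = 2$ ($f{\left(u,l \right)} = 2 \cdot 1 = 2$)
$88 Y{\left(-6 \right)} f{\left(-10,11 \right)} = 88 \left(-8\right) 2 = \left(-704\right) 2 = -1408$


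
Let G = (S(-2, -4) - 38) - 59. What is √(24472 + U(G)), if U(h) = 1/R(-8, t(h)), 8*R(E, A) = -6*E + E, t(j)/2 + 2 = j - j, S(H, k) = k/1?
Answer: √611805/5 ≈ 156.44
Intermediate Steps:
S(H, k) = k (S(H, k) = k*1 = k)
t(j) = -4 (t(j) = -4 + 2*(j - j) = -4 + 2*0 = -4 + 0 = -4)
G = -101 (G = (-4 - 38) - 59 = -42 - 59 = -101)
R(E, A) = -5*E/8 (R(E, A) = (-6*E + E)/8 = (-5*E)/8 = -5*E/8)
U(h) = ⅕ (U(h) = 1/(-5/8*(-8)) = 1/5 = ⅕)
√(24472 + U(G)) = √(24472 + ⅕) = √(122361/5) = √611805/5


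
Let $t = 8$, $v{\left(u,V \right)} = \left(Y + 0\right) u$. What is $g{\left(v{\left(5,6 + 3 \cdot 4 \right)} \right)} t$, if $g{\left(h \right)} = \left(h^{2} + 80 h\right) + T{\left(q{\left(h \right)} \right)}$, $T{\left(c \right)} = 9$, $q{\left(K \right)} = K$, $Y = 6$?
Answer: $26472$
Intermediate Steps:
$v{\left(u,V \right)} = 6 u$ ($v{\left(u,V \right)} = \left(6 + 0\right) u = 6 u$)
$g{\left(h \right)} = 9 + h^{2} + 80 h$ ($g{\left(h \right)} = \left(h^{2} + 80 h\right) + 9 = 9 + h^{2} + 80 h$)
$g{\left(v{\left(5,6 + 3 \cdot 4 \right)} \right)} t = \left(9 + \left(6 \cdot 5\right)^{2} + 80 \cdot 6 \cdot 5\right) 8 = \left(9 + 30^{2} + 80 \cdot 30\right) 8 = \left(9 + 900 + 2400\right) 8 = 3309 \cdot 8 = 26472$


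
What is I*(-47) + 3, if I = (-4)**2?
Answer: -749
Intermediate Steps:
I = 16
I*(-47) + 3 = 16*(-47) + 3 = -752 + 3 = -749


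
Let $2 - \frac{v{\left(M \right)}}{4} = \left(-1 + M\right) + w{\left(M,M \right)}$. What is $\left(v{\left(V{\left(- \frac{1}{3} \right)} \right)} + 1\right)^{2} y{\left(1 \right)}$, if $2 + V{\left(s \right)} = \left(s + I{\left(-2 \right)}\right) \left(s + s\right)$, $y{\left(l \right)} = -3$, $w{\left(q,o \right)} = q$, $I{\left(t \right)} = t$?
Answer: $- \frac{22201}{27} \approx -822.26$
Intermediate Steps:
$V{\left(s \right)} = -2 + 2 s \left(-2 + s\right)$ ($V{\left(s \right)} = -2 + \left(s - 2\right) \left(s + s\right) = -2 + \left(-2 + s\right) 2 s = -2 + 2 s \left(-2 + s\right)$)
$v{\left(M \right)} = 12 - 8 M$ ($v{\left(M \right)} = 8 - 4 \left(\left(-1 + M\right) + M\right) = 8 - 4 \left(-1 + 2 M\right) = 8 - \left(-4 + 8 M\right) = 12 - 8 M$)
$\left(v{\left(V{\left(- \frac{1}{3} \right)} \right)} + 1\right)^{2} y{\left(1 \right)} = \left(\left(12 - 8 \left(-2 - 4 \left(- \frac{1}{3}\right) + 2 \left(- \frac{1}{3}\right)^{2}\right)\right) + 1\right)^{2} \left(-3\right) = \left(\left(12 - 8 \left(-2 - 4 \left(\left(-1\right) \frac{1}{3}\right) + 2 \left(\left(-1\right) \frac{1}{3}\right)^{2}\right)\right) + 1\right)^{2} \left(-3\right) = \left(\left(12 - 8 \left(-2 - - \frac{4}{3} + 2 \left(- \frac{1}{3}\right)^{2}\right)\right) + 1\right)^{2} \left(-3\right) = \left(\left(12 - 8 \left(-2 + \frac{4}{3} + 2 \cdot \frac{1}{9}\right)\right) + 1\right)^{2} \left(-3\right) = \left(\left(12 - 8 \left(-2 + \frac{4}{3} + \frac{2}{9}\right)\right) + 1\right)^{2} \left(-3\right) = \left(\left(12 - - \frac{32}{9}\right) + 1\right)^{2} \left(-3\right) = \left(\left(12 + \frac{32}{9}\right) + 1\right)^{2} \left(-3\right) = \left(\frac{140}{9} + 1\right)^{2} \left(-3\right) = \left(\frac{149}{9}\right)^{2} \left(-3\right) = \frac{22201}{81} \left(-3\right) = - \frac{22201}{27}$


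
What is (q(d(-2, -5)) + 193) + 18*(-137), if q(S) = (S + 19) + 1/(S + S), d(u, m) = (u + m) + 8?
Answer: -4505/2 ≈ -2252.5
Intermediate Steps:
d(u, m) = 8 + m + u (d(u, m) = (m + u) + 8 = 8 + m + u)
q(S) = 19 + S + 1/(2*S) (q(S) = (19 + S) + 1/(2*S) = 19 + S + 1/(2*S))
(q(d(-2, -5)) + 193) + 18*(-137) = ((19 + (8 - 5 - 2) + 1/(2*(8 - 5 - 2))) + 193) + 18*(-137) = ((19 + 1 + (½)/1) + 193) - 2466 = ((19 + 1 + (½)*1) + 193) - 2466 = ((19 + 1 + ½) + 193) - 2466 = (41/2 + 193) - 2466 = 427/2 - 2466 = -4505/2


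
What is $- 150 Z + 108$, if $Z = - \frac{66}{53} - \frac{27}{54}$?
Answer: $\frac{19599}{53} \approx 369.79$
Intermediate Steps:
$Z = - \frac{185}{106}$ ($Z = \left(-66\right) \frac{1}{53} - \frac{1}{2} = - \frac{66}{53} - \frac{1}{2} = - \frac{185}{106} \approx -1.7453$)
$- 150 Z + 108 = \left(-150\right) \left(- \frac{185}{106}\right) + 108 = \frac{13875}{53} + 108 = \frac{19599}{53}$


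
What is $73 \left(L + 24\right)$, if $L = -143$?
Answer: $-8687$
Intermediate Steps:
$73 \left(L + 24\right) = 73 \left(-143 + 24\right) = 73 \left(-119\right) = -8687$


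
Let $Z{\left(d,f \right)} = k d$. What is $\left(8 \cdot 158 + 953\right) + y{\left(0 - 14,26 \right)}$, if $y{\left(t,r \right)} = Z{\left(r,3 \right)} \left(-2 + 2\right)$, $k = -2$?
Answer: $2217$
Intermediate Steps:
$Z{\left(d,f \right)} = - 2 d$
$y{\left(t,r \right)} = 0$ ($y{\left(t,r \right)} = - 2 r \left(-2 + 2\right) = - 2 r 0 = 0$)
$\left(8 \cdot 158 + 953\right) + y{\left(0 - 14,26 \right)} = \left(8 \cdot 158 + 953\right) + 0 = \left(1264 + 953\right) + 0 = 2217 + 0 = 2217$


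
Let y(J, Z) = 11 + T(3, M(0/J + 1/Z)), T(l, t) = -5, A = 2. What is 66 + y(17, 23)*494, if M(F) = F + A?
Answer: 3030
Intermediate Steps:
M(F) = 2 + F (M(F) = F + 2 = 2 + F)
y(J, Z) = 6 (y(J, Z) = 11 - 5 = 6)
66 + y(17, 23)*494 = 66 + 6*494 = 66 + 2964 = 3030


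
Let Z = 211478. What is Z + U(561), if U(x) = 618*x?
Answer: 558176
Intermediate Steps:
Z + U(561) = 211478 + 618*561 = 211478 + 346698 = 558176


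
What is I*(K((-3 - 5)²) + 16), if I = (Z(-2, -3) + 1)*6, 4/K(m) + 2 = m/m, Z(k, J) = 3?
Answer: 288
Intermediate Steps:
K(m) = -4 (K(m) = 4/(-2 + m/m) = 4/(-2 + 1) = 4/(-1) = 4*(-1) = -4)
I = 24 (I = (3 + 1)*6 = 4*6 = 24)
I*(K((-3 - 5)²) + 16) = 24*(-4 + 16) = 24*12 = 288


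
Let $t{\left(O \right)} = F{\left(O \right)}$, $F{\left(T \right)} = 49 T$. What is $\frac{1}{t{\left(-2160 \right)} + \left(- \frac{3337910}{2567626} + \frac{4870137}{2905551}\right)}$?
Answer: $- \frac{1243394715321}{131600428965800248} \approx -9.4483 \cdot 10^{-6}$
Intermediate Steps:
$t{\left(O \right)} = 49 O$
$\frac{1}{t{\left(-2160 \right)} + \left(- \frac{3337910}{2567626} + \frac{4870137}{2905551}\right)} = \frac{1}{49 \left(-2160\right) + \left(- \frac{3337910}{2567626} + \frac{4870137}{2905551}\right)} = \frac{1}{-105840 + \left(\left(-3337910\right) \frac{1}{2567626} + 4870137 \cdot \frac{1}{2905551}\right)} = \frac{1}{-105840 + \left(- \frac{1668955}{1283813} + \frac{1623379}{968517}\right)} = \frac{1}{-105840 + \frac{467703774392}{1243394715321}} = \frac{1}{- \frac{131600428965800248}{1243394715321}} = - \frac{1243394715321}{131600428965800248}$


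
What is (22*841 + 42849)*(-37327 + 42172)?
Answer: 297245595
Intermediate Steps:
(22*841 + 42849)*(-37327 + 42172) = (18502 + 42849)*4845 = 61351*4845 = 297245595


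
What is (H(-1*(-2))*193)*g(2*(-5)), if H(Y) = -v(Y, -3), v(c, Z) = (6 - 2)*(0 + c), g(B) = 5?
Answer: -7720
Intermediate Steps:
v(c, Z) = 4*c
H(Y) = -4*Y
(H(-1*(-2))*193)*g(2*(-5)) = (-(-4)*(-2)*193)*5 = (-4*2*193)*5 = -8*193*5 = -1544*5 = -7720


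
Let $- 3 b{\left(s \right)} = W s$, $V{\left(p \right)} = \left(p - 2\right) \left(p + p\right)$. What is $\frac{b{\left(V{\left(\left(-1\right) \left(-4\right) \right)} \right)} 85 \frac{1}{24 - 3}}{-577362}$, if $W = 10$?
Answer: $\frac{6800}{18186903} \approx 0.0003739$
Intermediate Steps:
$V{\left(p \right)} = 2 p \left(-2 + p\right)$ ($V{\left(p \right)} = \left(-2 + p\right) 2 p = 2 p \left(-2 + p\right)$)
$b{\left(s \right)} = - \frac{10 s}{3}$
$\frac{b{\left(V{\left(\left(-1\right) \left(-4\right) \right)} \right)} 85 \frac{1}{24 - 3}}{-577362} = \frac{- \frac{10 \cdot 2 \left(\left(-1\right) \left(-4\right)\right) \left(-2 - -4\right)}{3} \cdot 85 \frac{1}{24 - 3}}{-577362} = \frac{- \frac{10 \cdot 2 \cdot 4 \left(-2 + 4\right)}{3} \cdot 85}{21} \left(- \frac{1}{577362}\right) = - \frac{10 \cdot 2 \cdot 4 \cdot 2}{3} \cdot 85 \cdot \frac{1}{21} \left(- \frac{1}{577362}\right) = \left(- \frac{10}{3}\right) 16 \cdot 85 \cdot \frac{1}{21} \left(- \frac{1}{577362}\right) = \left(- \frac{160}{3}\right) 85 \cdot \frac{1}{21} \left(- \frac{1}{577362}\right) = \left(- \frac{13600}{3}\right) \frac{1}{21} \left(- \frac{1}{577362}\right) = \left(- \frac{13600}{63}\right) \left(- \frac{1}{577362}\right) = \frac{6800}{18186903}$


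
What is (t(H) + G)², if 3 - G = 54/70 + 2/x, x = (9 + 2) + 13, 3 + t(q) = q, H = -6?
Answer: 8288641/176400 ≈ 46.988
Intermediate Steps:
t(q) = -3 + q
x = 24 (x = 11 + 13 = 24)
G = 901/420 (G = 3 - (54/70 + 2/24) = 3 - (54*(1/70) + 2*(1/24)) = 3 - (27/35 + 1/12) = 3 - 1*359/420 = 3 - 359/420 = 901/420 ≈ 2.1452)
(t(H) + G)² = ((-3 - 6) + 901/420)² = (-9 + 901/420)² = (-2879/420)² = 8288641/176400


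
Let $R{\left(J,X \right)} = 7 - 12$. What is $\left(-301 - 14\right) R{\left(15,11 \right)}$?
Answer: $1575$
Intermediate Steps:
$R{\left(J,X \right)} = -5$ ($R{\left(J,X \right)} = 7 - 12 = -5$)
$\left(-301 - 14\right) R{\left(15,11 \right)} = \left(-301 - 14\right) \left(-5\right) = \left(-315\right) \left(-5\right) = 1575$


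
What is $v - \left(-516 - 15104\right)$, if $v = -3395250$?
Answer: $-3379630$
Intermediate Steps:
$v - \left(-516 - 15104\right) = -3395250 - \left(-516 - 15104\right) = -3395250 - -15620 = -3395250 + 15620 = -3379630$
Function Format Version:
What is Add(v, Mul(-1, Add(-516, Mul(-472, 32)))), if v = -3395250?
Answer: -3379630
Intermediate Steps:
Add(v, Mul(-1, Add(-516, Mul(-472, 32)))) = Add(-3395250, Mul(-1, Add(-516, Mul(-472, 32)))) = Add(-3395250, Mul(-1, Add(-516, -15104))) = Add(-3395250, Mul(-1, -15620)) = Add(-3395250, 15620) = -3379630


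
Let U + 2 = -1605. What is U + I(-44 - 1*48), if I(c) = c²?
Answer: 6857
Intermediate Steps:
U = -1607 (U = -2 - 1605 = -1607)
U + I(-44 - 1*48) = -1607 + (-44 - 1*48)² = -1607 + (-44 - 48)² = -1607 + (-92)² = -1607 + 8464 = 6857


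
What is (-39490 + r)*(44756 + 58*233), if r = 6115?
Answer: -1944761250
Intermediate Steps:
(-39490 + r)*(44756 + 58*233) = (-39490 + 6115)*(44756 + 58*233) = -33375*(44756 + 13514) = -33375*58270 = -1944761250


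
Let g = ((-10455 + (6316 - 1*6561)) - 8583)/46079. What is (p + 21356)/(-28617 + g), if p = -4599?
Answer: -70195073/119878366 ≈ -0.58555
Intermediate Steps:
g = -1753/4189 (g = ((-10455 + (6316 - 6561)) - 8583)*(1/46079) = ((-10455 - 245) - 8583)*(1/46079) = (-10700 - 8583)*(1/46079) = -19283*1/46079 = -1753/4189 ≈ -0.41848)
(p + 21356)/(-28617 + g) = (-4599 + 21356)/(-28617 - 1753/4189) = 16757/(-119878366/4189) = 16757*(-4189/119878366) = -70195073/119878366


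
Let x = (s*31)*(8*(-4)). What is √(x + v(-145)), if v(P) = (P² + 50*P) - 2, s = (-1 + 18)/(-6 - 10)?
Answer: √14827 ≈ 121.77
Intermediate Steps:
s = -17/16 (s = 17/(-16) = 17*(-1/16) = -17/16 ≈ -1.0625)
x = 1054 (x = (-17/16*31)*(8*(-4)) = -527/16*(-32) = 1054)
v(P) = -2 + P² + 50*P
√(x + v(-145)) = √(1054 + (-2 + (-145)² + 50*(-145))) = √(1054 + (-2 + 21025 - 7250)) = √(1054 + 13773) = √14827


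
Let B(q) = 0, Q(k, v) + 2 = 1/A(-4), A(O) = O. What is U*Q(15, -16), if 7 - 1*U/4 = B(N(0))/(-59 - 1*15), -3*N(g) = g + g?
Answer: -63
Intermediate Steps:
N(g) = -2*g/3 (N(g) = -(g + g)/3 = -2*g/3)
Q(k, v) = -9/4 (Q(k, v) = -2 + 1/(-4) = -2 - 1/4 = -9/4)
U = 28 (U = 28 - 0/(-59 - 1*15) = 28 - 0/(-59 - 15) = 28 - 0/(-74) = 28 - 0*(-1)/74 = 28 - 4*0 = 28 + 0 = 28)
U*Q(15, -16) = 28*(-9/4) = -63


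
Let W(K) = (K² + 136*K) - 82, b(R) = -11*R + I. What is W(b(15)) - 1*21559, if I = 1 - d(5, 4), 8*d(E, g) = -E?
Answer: -1098791/64 ≈ -17169.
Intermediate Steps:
d(E, g) = -E/8 (d(E, g) = (-E)/8 = -E/8)
I = 13/8 (I = 1 - (-1)*5/8 = 1 - 1*(-5/8) = 1 + 5/8 = 13/8 ≈ 1.6250)
b(R) = 13/8 - 11*R (b(R) = -11*R + 13/8 = 13/8 - 11*R)
W(K) = -82 + K² + 136*K
W(b(15)) - 1*21559 = (-82 + (13/8 - 11*15)² + 136*(13/8 - 11*15)) - 1*21559 = (-82 + (13/8 - 165)² + 136*(13/8 - 165)) - 21559 = (-82 + (-1307/8)² + 136*(-1307/8)) - 21559 = (-82 + 1708249/64 - 22219) - 21559 = 280985/64 - 21559 = -1098791/64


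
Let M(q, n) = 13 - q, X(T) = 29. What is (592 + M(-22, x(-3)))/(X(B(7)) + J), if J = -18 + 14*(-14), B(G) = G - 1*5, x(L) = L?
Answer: -627/185 ≈ -3.3892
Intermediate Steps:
B(G) = -5 + G (B(G) = G - 5 = -5 + G)
J = -214 (J = -18 - 196 = -214)
(592 + M(-22, x(-3)))/(X(B(7)) + J) = (592 + (13 - 1*(-22)))/(29 - 214) = (592 + (13 + 22))/(-185) = -(592 + 35)/185 = -1/185*627 = -627/185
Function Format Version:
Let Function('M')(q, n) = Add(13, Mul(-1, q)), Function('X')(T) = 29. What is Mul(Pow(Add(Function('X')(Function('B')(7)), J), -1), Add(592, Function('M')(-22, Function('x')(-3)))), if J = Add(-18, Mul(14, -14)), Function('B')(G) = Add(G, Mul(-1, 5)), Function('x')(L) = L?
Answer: Rational(-627, 185) ≈ -3.3892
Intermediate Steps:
Function('B')(G) = Add(-5, G) (Function('B')(G) = Add(G, -5) = Add(-5, G))
J = -214 (J = Add(-18, -196) = -214)
Mul(Pow(Add(Function('X')(Function('B')(7)), J), -1), Add(592, Function('M')(-22, Function('x')(-3)))) = Mul(Pow(Add(29, -214), -1), Add(592, Add(13, Mul(-1, -22)))) = Mul(Pow(-185, -1), Add(592, Add(13, 22))) = Mul(Rational(-1, 185), Add(592, 35)) = Mul(Rational(-1, 185), 627) = Rational(-627, 185)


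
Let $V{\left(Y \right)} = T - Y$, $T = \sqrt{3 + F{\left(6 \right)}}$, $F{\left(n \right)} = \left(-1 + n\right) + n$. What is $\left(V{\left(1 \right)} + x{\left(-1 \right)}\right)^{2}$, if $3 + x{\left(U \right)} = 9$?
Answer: $\left(5 + \sqrt{14}\right)^{2} \approx 76.417$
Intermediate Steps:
$F{\left(n \right)} = -1 + 2 n$
$T = \sqrt{14}$ ($T = \sqrt{3 + \left(-1 + 2 \cdot 6\right)} = \sqrt{3 + \left(-1 + 12\right)} = \sqrt{3 + 11} = \sqrt{14} \approx 3.7417$)
$V{\left(Y \right)} = \sqrt{14} - Y$
$x{\left(U \right)} = 6$ ($x{\left(U \right)} = -3 + 9 = 6$)
$\left(V{\left(1 \right)} + x{\left(-1 \right)}\right)^{2} = \left(\left(\sqrt{14} - 1\right) + 6\right)^{2} = \left(\left(-1 + \sqrt{14}\right) + 6\right)^{2} = \left(5 + \sqrt{14}\right)^{2}$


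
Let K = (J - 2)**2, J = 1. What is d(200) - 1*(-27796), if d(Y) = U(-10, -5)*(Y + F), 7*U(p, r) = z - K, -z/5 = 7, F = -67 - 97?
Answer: 193276/7 ≈ 27611.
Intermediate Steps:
F = -164
K = 1 (K = (1 - 2)**2 = (-1)**2 = 1)
z = -35 (z = -5*7 = -35)
U(p, r) = -36/7 (U(p, r) = (-35 - 1*1)/7 = (-35 - 1)/7 = (1/7)*(-36) = -36/7)
d(Y) = 5904/7 - 36*Y/7 (d(Y) = -36*(Y - 164)/7 = -36*(-164 + Y)/7 = 5904/7 - 36*Y/7)
d(200) - 1*(-27796) = (5904/7 - 36/7*200) - 1*(-27796) = (5904/7 - 7200/7) + 27796 = -1296/7 + 27796 = 193276/7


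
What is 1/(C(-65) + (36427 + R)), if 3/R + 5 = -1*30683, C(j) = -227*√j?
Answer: 34305248969824/1252791595394256969 + 213778009088*I*√65/1252791595394256969 ≈ 2.7383e-5 + 1.3758e-6*I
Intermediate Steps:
R = -3/30688 (R = 3/(-5 - 1*30683) = 3/(-5 - 30683) = 3/(-30688) = 3*(-1/30688) = -3/30688 ≈ -9.7758e-5)
1/(C(-65) + (36427 + R)) = 1/(-227*I*√65 + (36427 - 3/30688)) = 1/(-227*I*√65 + 1117871773/30688) = 1/(1117871773/30688 - 227*I*√65)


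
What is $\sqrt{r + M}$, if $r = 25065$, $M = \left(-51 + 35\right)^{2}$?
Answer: $\sqrt{25321} \approx 159.13$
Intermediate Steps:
$M = 256$ ($M = \left(-16\right)^{2} = 256$)
$\sqrt{r + M} = \sqrt{25065 + 256} = \sqrt{25321}$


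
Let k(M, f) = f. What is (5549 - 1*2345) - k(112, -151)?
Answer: 3355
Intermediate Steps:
(5549 - 1*2345) - k(112, -151) = (5549 - 1*2345) - 1*(-151) = (5549 - 2345) + 151 = 3204 + 151 = 3355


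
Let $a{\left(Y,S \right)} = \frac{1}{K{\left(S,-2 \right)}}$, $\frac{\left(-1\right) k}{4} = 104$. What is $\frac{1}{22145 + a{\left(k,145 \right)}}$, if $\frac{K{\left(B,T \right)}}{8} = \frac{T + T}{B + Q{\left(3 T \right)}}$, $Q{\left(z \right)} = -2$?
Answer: $\frac{32}{708497} \approx 4.5166 \cdot 10^{-5}$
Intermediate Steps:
$k = -416$ ($k = \left(-4\right) 104 = -416$)
$K{\left(B,T \right)} = \frac{16 T}{-2 + B}$ ($K{\left(B,T \right)} = 8 \frac{T + T}{B - 2} = 8 \frac{2 T}{-2 + B} = \frac{16 T}{-2 + B}$)
$a{\left(Y,S \right)} = \frac{1}{16} - \frac{S}{32}$ ($a{\left(Y,S \right)} = \frac{1}{16 \left(-2\right) \frac{1}{-2 + S}} = \frac{1}{\left(-32\right) \frac{1}{-2 + S}} = \frac{1}{16} - \frac{S}{32}$)
$\frac{1}{22145 + a{\left(k,145 \right)}} = \frac{1}{22145 + \left(\frac{1}{16} - \frac{145}{32}\right)} = \frac{1}{22145 - \frac{143}{32}} = \frac{1}{\frac{708497}{32}} = \frac{32}{708497}$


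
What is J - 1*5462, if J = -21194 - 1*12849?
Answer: -39505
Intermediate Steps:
J = -34043 (J = -21194 - 12849 = -34043)
J - 1*5462 = -34043 - 1*5462 = -34043 - 5462 = -39505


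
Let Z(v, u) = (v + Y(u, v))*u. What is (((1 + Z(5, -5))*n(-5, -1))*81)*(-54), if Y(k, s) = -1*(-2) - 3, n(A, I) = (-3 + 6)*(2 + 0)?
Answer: 498636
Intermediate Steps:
n(A, I) = 6 (n(A, I) = 3*2 = 6)
Y(k, s) = -1 (Y(k, s) = 2 - 3 = -1)
Z(v, u) = u*(-1 + v) (Z(v, u) = (v - 1)*u = (-1 + v)*u = u*(-1 + v))
(((1 + Z(5, -5))*n(-5, -1))*81)*(-54) = (((1 - 5*(-1 + 5))*6)*81)*(-54) = (((1 - 5*4)*6)*81)*(-54) = (((1 - 20)*6)*81)*(-54) = (-19*6*81)*(-54) = -114*81*(-54) = -9234*(-54) = 498636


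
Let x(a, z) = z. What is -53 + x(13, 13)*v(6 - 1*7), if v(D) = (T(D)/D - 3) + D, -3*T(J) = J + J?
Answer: -341/3 ≈ -113.67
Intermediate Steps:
T(J) = -2*J/3 (T(J) = -(J + J)/3 = -2*J/3)
v(D) = -11/3 + D (v(D) = ((-2*D/3)/D - 3) + D = (-2/3 - 3) + D = -11/3 + D)
-53 + x(13, 13)*v(6 - 1*7) = -53 + 13*(-11/3 + (6 - 1*7)) = -53 + 13*(-11/3 + (6 - 7)) = -53 + 13*(-11/3 - 1) = -53 + 13*(-14/3) = -53 - 182/3 = -341/3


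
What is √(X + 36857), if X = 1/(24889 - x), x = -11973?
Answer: √50081551257570/36862 ≈ 191.98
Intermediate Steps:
X = 1/36862 (X = 1/(24889 - 1*(-11973)) = 1/(24889 + 11973) = 1/36862 ≈ 2.7128e-5)
√(X + 36857) = √(1/36862 + 36857) = √(1358622735/36862) = √50081551257570/36862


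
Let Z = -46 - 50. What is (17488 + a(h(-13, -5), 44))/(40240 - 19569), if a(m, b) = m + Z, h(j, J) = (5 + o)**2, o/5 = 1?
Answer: 17492/20671 ≈ 0.84621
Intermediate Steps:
o = 5 (o = 5*1 = 5)
h(j, J) = 100 (h(j, J) = (5 + 5)**2 = 10**2 = 100)
Z = -96
a(m, b) = -96 + m (a(m, b) = m - 96 = -96 + m)
(17488 + a(h(-13, -5), 44))/(40240 - 19569) = (17488 + (-96 + 100))/(40240 - 19569) = (17488 + 4)/20671 = 17492*(1/20671) = 17492/20671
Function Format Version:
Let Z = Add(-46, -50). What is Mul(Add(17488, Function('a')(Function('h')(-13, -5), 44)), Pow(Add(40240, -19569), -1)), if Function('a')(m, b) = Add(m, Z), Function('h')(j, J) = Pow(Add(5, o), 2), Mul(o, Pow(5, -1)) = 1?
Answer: Rational(17492, 20671) ≈ 0.84621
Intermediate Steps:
o = 5 (o = Mul(5, 1) = 5)
Function('h')(j, J) = 100 (Function('h')(j, J) = Pow(Add(5, 5), 2) = Pow(10, 2) = 100)
Z = -96
Function('a')(m, b) = Add(-96, m) (Function('a')(m, b) = Add(m, -96) = Add(-96, m))
Mul(Add(17488, Function('a')(Function('h')(-13, -5), 44)), Pow(Add(40240, -19569), -1)) = Mul(Add(17488, Add(-96, 100)), Pow(Add(40240, -19569), -1)) = Mul(Add(17488, 4), Pow(20671, -1)) = Mul(17492, Rational(1, 20671)) = Rational(17492, 20671)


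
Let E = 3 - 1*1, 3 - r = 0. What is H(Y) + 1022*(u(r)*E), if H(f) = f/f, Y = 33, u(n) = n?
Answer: 6133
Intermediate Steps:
r = 3 (r = 3 - 1*0 = 3 + 0 = 3)
E = 2 (E = 3 - 1 = 2)
H(f) = 1
H(Y) + 1022*(u(r)*E) = 1 + 1022*(3*2) = 1 + 1022*6 = 1 + 6132 = 6133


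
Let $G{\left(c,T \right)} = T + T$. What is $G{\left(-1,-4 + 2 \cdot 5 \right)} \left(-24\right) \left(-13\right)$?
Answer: $3744$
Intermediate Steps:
$G{\left(c,T \right)} = 2 T$
$G{\left(-1,-4 + 2 \cdot 5 \right)} \left(-24\right) \left(-13\right) = 2 \left(-4 + 2 \cdot 5\right) \left(-24\right) \left(-13\right) = 2 \left(-4 + 10\right) \left(-24\right) \left(-13\right) = 2 \cdot 6 \left(-24\right) \left(-13\right) = 12 \left(-24\right) \left(-13\right) = \left(-288\right) \left(-13\right) = 3744$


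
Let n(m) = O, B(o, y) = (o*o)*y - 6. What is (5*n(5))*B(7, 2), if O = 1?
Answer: 460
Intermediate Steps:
B(o, y) = -6 + y*o**2 (B(o, y) = o**2*y - 6 = y*o**2 - 6 = -6 + y*o**2)
n(m) = 1
(5*n(5))*B(7, 2) = (5*1)*(-6 + 2*7**2) = 5*(-6 + 2*49) = 5*(-6 + 98) = 5*92 = 460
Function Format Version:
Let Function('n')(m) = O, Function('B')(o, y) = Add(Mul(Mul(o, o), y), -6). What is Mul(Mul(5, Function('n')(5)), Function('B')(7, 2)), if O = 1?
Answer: 460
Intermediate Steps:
Function('B')(o, y) = Add(-6, Mul(y, Pow(o, 2))) (Function('B')(o, y) = Add(Mul(Pow(o, 2), y), -6) = Add(Mul(y, Pow(o, 2)), -6) = Add(-6, Mul(y, Pow(o, 2))))
Function('n')(m) = 1
Mul(Mul(5, Function('n')(5)), Function('B')(7, 2)) = Mul(Mul(5, 1), Add(-6, Mul(2, Pow(7, 2)))) = Mul(5, Add(-6, Mul(2, 49))) = Mul(5, Add(-6, 98)) = Mul(5, 92) = 460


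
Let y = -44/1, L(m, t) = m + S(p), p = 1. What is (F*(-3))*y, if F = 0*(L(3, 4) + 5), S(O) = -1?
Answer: 0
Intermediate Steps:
L(m, t) = -1 + m (L(m, t) = m - 1 = -1 + m)
y = -44 (y = -44*1 = -44)
F = 0 (F = 0*((-1 + 3) + 5) = 0*(2 + 5) = 0*7 = 0)
(F*(-3))*y = (0*(-3))*(-44) = 0*(-44) = 0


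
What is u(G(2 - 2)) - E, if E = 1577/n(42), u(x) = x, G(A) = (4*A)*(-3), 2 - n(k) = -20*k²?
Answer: -1577/35282 ≈ -0.044697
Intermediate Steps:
n(k) = 2 + 20*k² (n(k) = 2 - (-20)*k² = 2 + 20*k²)
G(A) = -12*A
E = 1577/35282 (E = 1577/(2 + 20*42²) = 1577/(2 + 20*1764) = 1577/(2 + 35280) = 1577/35282 ≈ 0.044697)
u(G(2 - 2)) - E = -12*(2 - 2) - 1*1577/35282 = -12*0 - 1577/35282 = 0 - 1577/35282 = -1577/35282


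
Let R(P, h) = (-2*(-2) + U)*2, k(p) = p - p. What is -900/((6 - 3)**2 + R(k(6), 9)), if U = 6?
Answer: -900/29 ≈ -31.034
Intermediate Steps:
k(p) = 0
R(P, h) = 20 (R(P, h) = (-2*(-2) + 6)*2 = (4 + 6)*2 = 10*2 = 20)
-900/((6 - 3)**2 + R(k(6), 9)) = -900/((6 - 3)**2 + 20) = -900/(3**2 + 20) = -900/(9 + 20) = -900/29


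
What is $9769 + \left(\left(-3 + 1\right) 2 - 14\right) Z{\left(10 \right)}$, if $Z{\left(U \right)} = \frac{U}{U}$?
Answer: $9751$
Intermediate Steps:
$Z{\left(U \right)} = 1$
$9769 + \left(\left(-3 + 1\right) 2 - 14\right) Z{\left(10 \right)} = 9769 + \left(\left(-3 + 1\right) 2 - 14\right) 1 = 9769 + \left(\left(-2\right) 2 - 14\right) 1 = 9769 + \left(-4 - 14\right) 1 = 9769 - 18 = 9751$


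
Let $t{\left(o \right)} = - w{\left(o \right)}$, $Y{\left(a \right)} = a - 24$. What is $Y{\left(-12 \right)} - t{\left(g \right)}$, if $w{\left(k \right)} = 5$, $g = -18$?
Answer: $-31$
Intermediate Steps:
$Y{\left(a \right)} = -24 + a$
$t{\left(o \right)} = -5$ ($t{\left(o \right)} = \left(-1\right) 5 = -5$)
$Y{\left(-12 \right)} - t{\left(g \right)} = \left(-24 - 12\right) - -5 = -36 + 5 = -31$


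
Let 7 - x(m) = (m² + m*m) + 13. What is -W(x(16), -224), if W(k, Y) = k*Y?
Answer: -116032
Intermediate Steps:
x(m) = -6 - 2*m² (x(m) = 7 - ((m² + m*m) + 13) = 7 - ((m² + m²) + 13) = 7 - (2*m² + 13) = 7 - (13 + 2*m²) = 7 + (-13 - 2*m²) = -6 - 2*m²)
W(k, Y) = Y*k
-W(x(16), -224) = -(-224)*(-6 - 2*16²) = -(-224)*(-6 - 2*256) = -(-224)*(-6 - 512) = -(-224)*(-518) = -1*116032 = -116032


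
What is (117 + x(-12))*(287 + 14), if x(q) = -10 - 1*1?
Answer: 31906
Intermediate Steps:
x(q) = -11 (x(q) = -10 - 1 = -11)
(117 + x(-12))*(287 + 14) = (117 - 11)*(287 + 14) = 106*301 = 31906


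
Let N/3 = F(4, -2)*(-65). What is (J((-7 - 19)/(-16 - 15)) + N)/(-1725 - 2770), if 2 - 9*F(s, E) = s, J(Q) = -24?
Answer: -2/465 ≈ -0.0043011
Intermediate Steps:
F(s, E) = 2/9 - s/9
N = 130/3 (N = 3*((2/9 - 1/9*4)*(-65)) = 3*((2/9 - 4/9)*(-65)) = 3*(-2/9*(-65)) = 3*(130/9) = 130/3 ≈ 43.333)
(J((-7 - 19)/(-16 - 15)) + N)/(-1725 - 2770) = (-24 + 130/3)/(-1725 - 2770) = (58/3)/(-4495) = (58/3)*(-1/4495) = -2/465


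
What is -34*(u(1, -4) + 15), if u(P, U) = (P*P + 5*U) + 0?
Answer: 136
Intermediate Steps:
u(P, U) = P**2 + 5*U (u(P, U) = (P**2 + 5*U) + 0 = P**2 + 5*U)
-34*(u(1, -4) + 15) = -34*((1**2 + 5*(-4)) + 15) = -34*((1 - 20) + 15) = -34*(-19 + 15) = -34*(-4) = 136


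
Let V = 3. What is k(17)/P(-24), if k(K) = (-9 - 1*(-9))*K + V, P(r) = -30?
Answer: -⅒ ≈ -0.10000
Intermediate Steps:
k(K) = 3 (k(K) = (-9 - 1*(-9))*K + 3 = (-9 + 9)*K + 3 = 0*K + 3 = 0 + 3 = 3)
k(17)/P(-24) = 3/(-30) = 3*(-1/30) = -⅒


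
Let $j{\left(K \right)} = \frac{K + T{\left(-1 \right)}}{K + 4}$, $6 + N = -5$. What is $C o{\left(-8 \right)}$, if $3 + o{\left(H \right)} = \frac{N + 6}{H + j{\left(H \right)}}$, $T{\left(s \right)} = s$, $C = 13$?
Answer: $- \frac{637}{23} \approx -27.696$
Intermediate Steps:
$N = -11$ ($N = -6 - 5 = -11$)
$j{\left(K \right)} = \frac{-1 + K}{4 + K}$ ($j{\left(K \right)} = \frac{K - 1}{K + 4} = \frac{-1 + K}{4 + K}$)
$o{\left(H \right)} = -3 - \frac{5}{H + \frac{-1 + H}{4 + H}}$ ($o{\left(H \right)} = -3 + \frac{-11 + 6}{H + \frac{-1 + H}{4 + H}} = -3 - \frac{5}{H + \frac{-1 + H}{4 + H}}$)
$C o{\left(-8 \right)} = 13 \frac{-17 - -160 - 3 \left(-8\right)^{2}}{-1 + \left(-8\right)^{2} + 5 \left(-8\right)} = 13 \frac{-17 + 160 - 192}{-1 + 64 - 40} = 13 \frac{-17 + 160 - 192}{23} = 13 \cdot \frac{1}{23} \left(-49\right) = 13 \left(- \frac{49}{23}\right) = - \frac{637}{23}$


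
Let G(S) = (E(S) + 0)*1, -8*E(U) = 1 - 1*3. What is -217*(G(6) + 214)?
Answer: -185969/4 ≈ -46492.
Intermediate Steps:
E(U) = ¼ (E(U) = -(1 - 1*3)/8 = -(1 - 3)/8 = -⅛*(-2) = ¼)
G(S) = ¼ (G(S) = (¼ + 0)*1 = (¼)*1 = ¼)
-217*(G(6) + 214) = -217*(¼ + 214) = -217*857/4 = -185969/4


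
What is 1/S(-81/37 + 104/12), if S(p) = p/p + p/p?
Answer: ½ ≈ 0.50000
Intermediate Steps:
S(p) = 2 (S(p) = 1 + 1 = 2)
1/S(-81/37 + 104/12) = 1/2 = ½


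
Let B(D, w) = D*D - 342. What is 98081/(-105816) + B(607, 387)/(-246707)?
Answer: -63148879579/26105547912 ≈ -2.4190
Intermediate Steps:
B(D, w) = -342 + D**2 (B(D, w) = D**2 - 342 = -342 + D**2)
98081/(-105816) + B(607, 387)/(-246707) = 98081/(-105816) + (-342 + 607**2)/(-246707) = 98081*(-1/105816) + (-342 + 368449)*(-1/246707) = -98081/105816 + 368107*(-1/246707) = -98081/105816 - 368107/246707 = -63148879579/26105547912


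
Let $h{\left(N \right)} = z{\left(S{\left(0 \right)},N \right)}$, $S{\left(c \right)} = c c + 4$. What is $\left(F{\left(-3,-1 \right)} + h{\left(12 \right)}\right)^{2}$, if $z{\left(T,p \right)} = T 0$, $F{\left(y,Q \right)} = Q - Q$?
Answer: $0$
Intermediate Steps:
$F{\left(y,Q \right)} = 0$
$S{\left(c \right)} = 4 + c^{2}$ ($S{\left(c \right)} = c^{2} + 4 = 4 + c^{2}$)
$z{\left(T,p \right)} = 0$
$h{\left(N \right)} = 0$
$\left(F{\left(-3,-1 \right)} + h{\left(12 \right)}\right)^{2} = \left(0 + 0\right)^{2} = 0^{2} = 0$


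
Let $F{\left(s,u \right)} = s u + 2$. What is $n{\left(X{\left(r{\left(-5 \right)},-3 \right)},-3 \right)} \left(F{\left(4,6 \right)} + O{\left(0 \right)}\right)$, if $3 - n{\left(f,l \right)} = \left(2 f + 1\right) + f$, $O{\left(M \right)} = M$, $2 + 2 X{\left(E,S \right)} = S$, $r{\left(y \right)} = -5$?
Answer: $247$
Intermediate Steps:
$X{\left(E,S \right)} = -1 + \frac{S}{2}$
$F{\left(s,u \right)} = 2 + s u$
$n{\left(f,l \right)} = 2 - 3 f$ ($n{\left(f,l \right)} = 3 - \left(\left(2 f + 1\right) + f\right) = 3 - \left(\left(1 + 2 f\right) + f\right) = 3 - \left(1 + 3 f\right) = 2 - 3 f$)
$n{\left(X{\left(r{\left(-5 \right)},-3 \right)},-3 \right)} \left(F{\left(4,6 \right)} + O{\left(0 \right)}\right) = \left(2 - 3 \left(-1 + \frac{1}{2} \left(-3\right)\right)\right) \left(\left(2 + 4 \cdot 6\right) + 0\right) = \left(2 - 3 \left(-1 - \frac{3}{2}\right)\right) \left(\left(2 + 24\right) + 0\right) = \left(2 - - \frac{15}{2}\right) \left(26 + 0\right) = \left(2 + \frac{15}{2}\right) 26 = \frac{19}{2} \cdot 26 = 247$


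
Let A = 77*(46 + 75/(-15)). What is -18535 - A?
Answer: -21692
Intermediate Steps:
A = 3157 (A = 77*(46 + 75*(-1/15)) = 77*(46 - 5) = 77*41 = 3157)
-18535 - A = -18535 - 1*3157 = -18535 - 3157 = -21692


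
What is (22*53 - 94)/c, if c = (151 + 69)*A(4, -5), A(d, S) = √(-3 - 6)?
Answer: -268*I/165 ≈ -1.6242*I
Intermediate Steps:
A(d, S) = 3*I (A(d, S) = √(-9) = 3*I)
c = 660*I (c = (151 + 69)*(3*I) = 220*(3*I) = 660*I ≈ 660.0*I)
(22*53 - 94)/c = (22*53 - 94)/((660*I)) = (1166 - 94)*(-I/660) = 1072*(-I/660) = -268*I/165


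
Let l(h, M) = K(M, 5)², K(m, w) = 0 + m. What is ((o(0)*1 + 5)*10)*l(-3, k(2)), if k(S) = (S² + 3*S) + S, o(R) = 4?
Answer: 12960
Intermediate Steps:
K(m, w) = m
k(S) = S² + 4*S
l(h, M) = M²
((o(0)*1 + 5)*10)*l(-3, k(2)) = ((4*1 + 5)*10)*(2*(4 + 2))² = ((4 + 5)*10)*(2*6)² = (9*10)*12² = 90*144 = 12960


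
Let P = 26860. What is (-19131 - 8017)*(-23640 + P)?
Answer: -87416560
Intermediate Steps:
(-19131 - 8017)*(-23640 + P) = (-19131 - 8017)*(-23640 + 26860) = -27148*3220 = -87416560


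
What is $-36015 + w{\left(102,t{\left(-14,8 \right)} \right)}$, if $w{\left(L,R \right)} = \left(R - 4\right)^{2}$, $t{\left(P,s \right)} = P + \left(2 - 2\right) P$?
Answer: $-35691$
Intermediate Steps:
$t{\left(P,s \right)} = P$ ($t{\left(P,s \right)} = P + 0 P = P + 0 = P$)
$w{\left(L,R \right)} = \left(-4 + R\right)^{2}$
$-36015 + w{\left(102,t{\left(-14,8 \right)} \right)} = -36015 + \left(-4 - 14\right)^{2} = -36015 + \left(-18\right)^{2} = -36015 + 324 = -35691$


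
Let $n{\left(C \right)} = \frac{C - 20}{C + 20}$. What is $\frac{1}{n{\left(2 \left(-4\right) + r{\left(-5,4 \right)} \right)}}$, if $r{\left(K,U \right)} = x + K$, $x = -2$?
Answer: $- \frac{1}{7} \approx -0.14286$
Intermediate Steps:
$r{\left(K,U \right)} = -2 + K$
$n{\left(C \right)} = \frac{-20 + C}{20 + C}$
$\frac{1}{n{\left(2 \left(-4\right) + r{\left(-5,4 \right)} \right)}} = \frac{1}{\frac{1}{20 + \left(2 \left(-4\right) - 7\right)} \left(-20 + \left(2 \left(-4\right) - 7\right)\right)} = \frac{1}{\frac{1}{20 - 15} \left(-20 - 15\right)} = \frac{1}{\frac{1}{5} \left(-35\right)} = \frac{1}{-7} = - \frac{1}{7}$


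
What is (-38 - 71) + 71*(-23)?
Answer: -1742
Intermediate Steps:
(-38 - 71) + 71*(-23) = -109 - 1633 = -1742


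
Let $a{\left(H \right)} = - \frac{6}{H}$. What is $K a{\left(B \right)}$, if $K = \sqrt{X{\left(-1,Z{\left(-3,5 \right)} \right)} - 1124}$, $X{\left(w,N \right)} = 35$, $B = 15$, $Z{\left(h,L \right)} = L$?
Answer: $- \frac{66 i}{5} \approx - 13.2 i$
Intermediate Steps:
$K = 33 i$ ($K = \sqrt{35 - 1124} = \sqrt{-1089} = 33 i \approx 33.0 i$)
$K a{\left(B \right)} = 33 i \left(- \frac{6}{15}\right) = 33 i \left(\left(-6\right) \frac{1}{15}\right) = 33 i \left(- \frac{2}{5}\right) = - \frac{66 i}{5}$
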